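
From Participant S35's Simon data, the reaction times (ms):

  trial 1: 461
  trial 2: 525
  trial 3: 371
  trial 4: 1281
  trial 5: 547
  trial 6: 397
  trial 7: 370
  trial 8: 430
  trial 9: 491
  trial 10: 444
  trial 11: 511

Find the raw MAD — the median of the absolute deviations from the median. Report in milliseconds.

Sorted: 370, 371, 397, 430, 444, 461, 491, 511, 525, 547, 1281 → median = 461
|x − 461|: 0, 64, 90, 820, 86, 64, 91, 31, 30, 17, 50
Sorted deviations: 0, 17, 30, 31, 50, 64, 64, 86, 90, 91, 820 → MAD = 64

64 ms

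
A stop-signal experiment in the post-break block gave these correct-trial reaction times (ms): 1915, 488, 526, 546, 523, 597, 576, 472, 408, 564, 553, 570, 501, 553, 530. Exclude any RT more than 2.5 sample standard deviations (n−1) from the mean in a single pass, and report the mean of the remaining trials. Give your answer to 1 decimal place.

n = 15, ΣRT = 9322, M = 621.467
Σ(x−M)² = 1824325.73; s = √(1824325.73/14) = 360.983
Cutoffs: 621.467 ± 2.5·360.983 → [-281.0, 1523.9]
Outside: 1915 → excluded.
Retained (n=14): Σ = 7407, mean = 7407/14 = 529.071

529.1 ms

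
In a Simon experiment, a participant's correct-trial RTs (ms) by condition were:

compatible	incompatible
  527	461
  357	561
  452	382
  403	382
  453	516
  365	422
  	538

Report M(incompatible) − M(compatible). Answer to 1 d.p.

39.8 ms

M(compatible) = 2557/6 = 426.167
M(incompatible) = 3262/7 = 466.000
Difference = 466.000 − 426.167 = 39.833 ms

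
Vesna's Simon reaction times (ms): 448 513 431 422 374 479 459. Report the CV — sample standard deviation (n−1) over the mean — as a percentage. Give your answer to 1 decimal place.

n = 7, Σ = 3126, M = 446.5714
Σ(x−M)² = 11733.714; s = √(11733.714/6) = 44.2224
CV = 44.2224 / 446.5714 = 0.09903 = 9.903%

9.9%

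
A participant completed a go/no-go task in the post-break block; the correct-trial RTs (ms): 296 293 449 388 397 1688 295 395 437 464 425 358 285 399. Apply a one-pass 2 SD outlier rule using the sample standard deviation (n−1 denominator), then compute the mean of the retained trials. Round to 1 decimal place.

n = 14, ΣRT = 6569, M = 469.214
Σ(x−M)² = 1648824.36; s = √(1648824.36/13) = 356.136
Cutoffs: 469.214 ± 2·356.136 → [-243.1, 1181.5]
Outside: 1688 → excluded.
Retained (n=13): Σ = 4881, mean = 4881/13 = 375.462

375.5 ms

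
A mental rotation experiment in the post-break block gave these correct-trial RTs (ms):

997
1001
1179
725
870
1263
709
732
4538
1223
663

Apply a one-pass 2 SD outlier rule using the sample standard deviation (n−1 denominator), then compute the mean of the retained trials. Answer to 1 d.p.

n = 11, ΣRT = 13900, M = 1263.636
Σ(x−M)² = 12266446.55; s = √(12266446.55/10) = 1107.540
Cutoffs: 1263.636 ± 2·1107.540 → [-951.4, 3478.7]
Outside: 4538 → excluded.
Retained (n=10): Σ = 9362, mean = 9362/10 = 936.200

936.2 ms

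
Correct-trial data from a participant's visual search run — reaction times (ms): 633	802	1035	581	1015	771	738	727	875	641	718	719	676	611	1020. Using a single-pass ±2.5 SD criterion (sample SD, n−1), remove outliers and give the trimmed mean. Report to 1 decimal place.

n = 15, ΣRT = 11562, M = 770.800
Σ(x−M)² = 318216.40; s = √(318216.40/14) = 150.764
Cutoffs: 770.800 ± 2.5·150.764 → [393.9, 1147.7]
No RTs fall outside the cutoffs; all 15 retained. Mean = 11562/15 = 770.800

770.8 ms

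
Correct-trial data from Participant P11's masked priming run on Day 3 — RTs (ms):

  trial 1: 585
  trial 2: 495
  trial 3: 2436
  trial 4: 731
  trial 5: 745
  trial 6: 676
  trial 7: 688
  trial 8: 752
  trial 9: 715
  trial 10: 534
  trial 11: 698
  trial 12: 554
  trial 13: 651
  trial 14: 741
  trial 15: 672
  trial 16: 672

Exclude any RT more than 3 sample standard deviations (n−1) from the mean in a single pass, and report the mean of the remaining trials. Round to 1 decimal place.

660.6 ms

n = 16, ΣRT = 12345, M = 771.562
Σ(x−M)² = 3048167.94; s = √(3048167.94/15) = 450.790
Cutoffs: 771.562 ± 3·450.790 → [-580.8, 2123.9]
Outside: 2436 → excluded.
Retained (n=15): Σ = 9909, mean = 9909/15 = 660.600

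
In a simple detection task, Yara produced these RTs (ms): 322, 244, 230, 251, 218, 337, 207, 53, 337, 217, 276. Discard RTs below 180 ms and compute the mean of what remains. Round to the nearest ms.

Excluded: 53
Retained (n=10): Σ = 2639
Mean = 2639/10 = 263.9000

264 ms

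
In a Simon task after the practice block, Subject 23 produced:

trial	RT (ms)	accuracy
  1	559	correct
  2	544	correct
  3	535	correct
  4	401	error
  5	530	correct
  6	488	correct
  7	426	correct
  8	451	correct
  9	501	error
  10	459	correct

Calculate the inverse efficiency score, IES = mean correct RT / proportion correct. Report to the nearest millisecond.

624 ms

Correct trials (n=8): 559, 544, 535, 530, 488, 426, 451, 459
Mean correct RT = 3992/8 = 499.0000 ms
Proportion correct = 8/10
IES = 499.0000 / (8/10) = 623.750 ms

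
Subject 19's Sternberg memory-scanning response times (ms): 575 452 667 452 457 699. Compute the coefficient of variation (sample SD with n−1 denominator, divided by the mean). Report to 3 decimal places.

0.206

n = 6, Σ = 3302, M = 550.3333
Σ(x−M)² = 64371.333; s = √(64371.333/5) = 113.4648
CV = 113.4648 / 550.3333 = 0.20617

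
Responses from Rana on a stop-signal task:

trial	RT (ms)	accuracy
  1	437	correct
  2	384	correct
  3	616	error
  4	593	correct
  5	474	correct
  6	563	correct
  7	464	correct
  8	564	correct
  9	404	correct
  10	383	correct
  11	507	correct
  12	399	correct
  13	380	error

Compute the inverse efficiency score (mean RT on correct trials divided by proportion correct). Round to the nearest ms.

556 ms

Correct trials (n=11): 437, 384, 593, 474, 563, 464, 564, 404, 383, 507, 399
Mean correct RT = 5172/11 = 470.1818 ms
Proportion correct = 11/13
IES = 470.1818 / (11/13) = 555.669 ms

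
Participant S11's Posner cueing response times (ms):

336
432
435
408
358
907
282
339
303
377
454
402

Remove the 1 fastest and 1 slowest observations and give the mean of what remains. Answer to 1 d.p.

384.4 ms

Sorted: 282, 303, 336, 339, 358, 377, 402, 408, 432, 435, 454, 907
Drop lowest 1 (282) and highest 1 (907)
Remaining (n=10): Σ = 3844, mean = 3844/10 = 384.400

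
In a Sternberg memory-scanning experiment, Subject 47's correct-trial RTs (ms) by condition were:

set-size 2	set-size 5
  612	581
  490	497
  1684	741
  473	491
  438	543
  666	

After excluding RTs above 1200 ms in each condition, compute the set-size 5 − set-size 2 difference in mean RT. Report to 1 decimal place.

set-size 2: exclude 1684
M(set-size 2) = 2679/5 = 535.800
M(set-size 5) = 2853/5 = 570.600
Difference = 570.600 − 535.800 = 34.800 ms

34.8 ms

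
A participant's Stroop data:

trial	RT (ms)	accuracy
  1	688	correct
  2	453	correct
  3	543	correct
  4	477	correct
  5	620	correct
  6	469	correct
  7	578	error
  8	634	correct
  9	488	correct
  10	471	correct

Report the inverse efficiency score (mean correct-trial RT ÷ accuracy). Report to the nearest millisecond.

598 ms

Correct trials (n=9): 688, 453, 543, 477, 620, 469, 634, 488, 471
Mean correct RT = 4843/9 = 538.1111 ms
Proportion correct = 9/10
IES = 538.1111 / (9/10) = 597.901 ms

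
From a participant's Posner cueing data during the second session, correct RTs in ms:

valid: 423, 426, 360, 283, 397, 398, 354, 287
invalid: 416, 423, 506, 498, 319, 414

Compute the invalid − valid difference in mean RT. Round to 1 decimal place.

M(valid) = 2928/8 = 366.000
M(invalid) = 2576/6 = 429.333
Difference = 429.333 − 366.000 = 63.333 ms

63.3 ms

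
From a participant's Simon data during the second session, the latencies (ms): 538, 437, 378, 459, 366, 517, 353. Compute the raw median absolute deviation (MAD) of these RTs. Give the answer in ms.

Sorted: 353, 366, 378, 437, 459, 517, 538 → median = 437
|x − 437|: 101, 0, 59, 22, 71, 80, 84
Sorted deviations: 0, 22, 59, 71, 80, 84, 101 → MAD = 71

71 ms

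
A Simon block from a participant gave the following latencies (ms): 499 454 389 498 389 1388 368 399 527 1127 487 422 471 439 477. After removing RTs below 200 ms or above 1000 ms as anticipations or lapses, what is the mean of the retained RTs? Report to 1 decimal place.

Excluded: 1127, 1388
Retained (n=13): Σ = 5819
Mean = 5819/13 = 447.6154

447.6 ms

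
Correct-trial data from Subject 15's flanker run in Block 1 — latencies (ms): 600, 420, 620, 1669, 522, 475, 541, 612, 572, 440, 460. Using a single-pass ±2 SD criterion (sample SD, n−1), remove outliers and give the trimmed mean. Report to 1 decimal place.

n = 11, ΣRT = 6931, M = 630.091
Σ(x−M)² = 1236918.91; s = √(1236918.91/10) = 351.699
Cutoffs: 630.091 ± 2·351.699 → [-73.3, 1333.5]
Outside: 1669 → excluded.
Retained (n=10): Σ = 5262, mean = 5262/10 = 526.200

526.2 ms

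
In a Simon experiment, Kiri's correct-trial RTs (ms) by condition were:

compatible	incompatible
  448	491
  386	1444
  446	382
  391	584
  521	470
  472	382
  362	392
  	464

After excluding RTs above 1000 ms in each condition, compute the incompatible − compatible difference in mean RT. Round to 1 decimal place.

19.9 ms

incompatible: exclude 1444
M(compatible) = 3026/7 = 432.286
M(incompatible) = 3165/7 = 452.143
Difference = 452.143 − 432.286 = 19.857 ms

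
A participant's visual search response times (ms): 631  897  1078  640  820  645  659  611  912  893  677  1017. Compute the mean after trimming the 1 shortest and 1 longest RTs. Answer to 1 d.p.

779.1 ms

Sorted: 611, 631, 640, 645, 659, 677, 820, 893, 897, 912, 1017, 1078
Drop lowest 1 (611) and highest 1 (1078)
Remaining (n=10): Σ = 7791, mean = 7791/10 = 779.100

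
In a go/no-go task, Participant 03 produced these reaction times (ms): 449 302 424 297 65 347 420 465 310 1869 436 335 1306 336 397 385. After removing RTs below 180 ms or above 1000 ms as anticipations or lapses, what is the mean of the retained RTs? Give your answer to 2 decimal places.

377.15 ms

Excluded: 65, 1306, 1869
Retained (n=13): Σ = 4903
Mean = 4903/13 = 377.1538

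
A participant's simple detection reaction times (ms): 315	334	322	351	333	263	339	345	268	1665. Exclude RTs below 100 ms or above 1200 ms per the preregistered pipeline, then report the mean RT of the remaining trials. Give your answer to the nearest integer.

Excluded: 1665
Retained (n=9): Σ = 2870
Mean = 2870/9 = 318.8889

319 ms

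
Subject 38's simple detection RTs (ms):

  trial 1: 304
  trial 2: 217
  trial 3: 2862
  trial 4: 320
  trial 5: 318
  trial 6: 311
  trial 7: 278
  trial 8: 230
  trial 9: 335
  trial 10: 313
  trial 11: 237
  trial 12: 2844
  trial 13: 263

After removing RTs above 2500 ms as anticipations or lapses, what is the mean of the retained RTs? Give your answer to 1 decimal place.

Excluded: 2844, 2862
Retained (n=11): Σ = 3126
Mean = 3126/11 = 284.1818

284.2 ms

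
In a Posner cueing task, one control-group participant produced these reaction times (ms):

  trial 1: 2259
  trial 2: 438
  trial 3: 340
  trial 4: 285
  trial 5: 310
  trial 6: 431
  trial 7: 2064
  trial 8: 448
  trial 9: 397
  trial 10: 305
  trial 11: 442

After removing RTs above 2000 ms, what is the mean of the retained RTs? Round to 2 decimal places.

377.33 ms

Excluded: 2064, 2259
Retained (n=9): Σ = 3396
Mean = 3396/9 = 377.3333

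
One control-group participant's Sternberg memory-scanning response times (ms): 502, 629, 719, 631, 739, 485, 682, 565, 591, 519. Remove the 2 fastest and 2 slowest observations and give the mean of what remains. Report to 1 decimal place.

Sorted: 485, 502, 519, 565, 591, 629, 631, 682, 719, 739
Drop lowest 2 (485, 502) and highest 2 (719, 739)
Remaining (n=6): Σ = 3617, mean = 3617/6 = 602.833

602.8 ms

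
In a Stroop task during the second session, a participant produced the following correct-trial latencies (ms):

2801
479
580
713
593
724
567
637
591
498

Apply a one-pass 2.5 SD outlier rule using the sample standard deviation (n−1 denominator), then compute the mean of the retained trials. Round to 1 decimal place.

n = 10, ΣRT = 8183, M = 818.300
Σ(x−M)² = 4424030.10; s = √(4424030.10/9) = 701.113
Cutoffs: 818.300 ± 2.5·701.113 → [-934.5, 2571.1]
Outside: 2801 → excluded.
Retained (n=9): Σ = 5382, mean = 5382/9 = 598.000

598.0 ms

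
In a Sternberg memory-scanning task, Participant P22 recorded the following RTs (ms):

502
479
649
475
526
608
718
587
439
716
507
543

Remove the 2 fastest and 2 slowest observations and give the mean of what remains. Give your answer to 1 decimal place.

Sorted: 439, 475, 479, 502, 507, 526, 543, 587, 608, 649, 716, 718
Drop lowest 2 (439, 475) and highest 2 (716, 718)
Remaining (n=8): Σ = 4401, mean = 4401/8 = 550.125

550.1 ms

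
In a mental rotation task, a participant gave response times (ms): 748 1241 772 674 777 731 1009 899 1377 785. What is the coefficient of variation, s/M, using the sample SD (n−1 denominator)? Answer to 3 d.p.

0.262

n = 10, Σ = 9013, M = 901.3000
Σ(x−M)² = 503154.100; s = √(503154.100/9) = 236.4445
CV = 236.4445 / 901.3000 = 0.26234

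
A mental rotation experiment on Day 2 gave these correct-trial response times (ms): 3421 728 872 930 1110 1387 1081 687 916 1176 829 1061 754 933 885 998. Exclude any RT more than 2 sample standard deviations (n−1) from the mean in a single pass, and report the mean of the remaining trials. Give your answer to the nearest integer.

956 ms

n = 16, ΣRT = 17768, M = 1110.500
Σ(x−M)² = 6176772.00; s = √(6176772.00/15) = 641.705
Cutoffs: 1110.500 ± 2·641.705 → [-172.9, 2393.9]
Outside: 3421 → excluded.
Retained (n=15): Σ = 14347, mean = 14347/15 = 956.467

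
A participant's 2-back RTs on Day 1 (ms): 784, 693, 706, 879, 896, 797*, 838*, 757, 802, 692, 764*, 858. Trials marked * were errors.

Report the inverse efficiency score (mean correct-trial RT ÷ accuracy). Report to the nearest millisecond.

Correct trials (n=9): 784, 693, 706, 879, 896, 757, 802, 692, 858
Mean correct RT = 7067/9 = 785.2222 ms
Proportion correct = 9/12
IES = 785.2222 / (9/12) = 1046.963 ms

1047 ms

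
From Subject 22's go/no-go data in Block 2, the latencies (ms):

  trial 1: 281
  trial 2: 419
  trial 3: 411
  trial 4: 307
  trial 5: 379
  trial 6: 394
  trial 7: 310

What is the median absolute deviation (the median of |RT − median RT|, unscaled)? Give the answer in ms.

40 ms

Sorted: 281, 307, 310, 379, 394, 411, 419 → median = 379
|x − 379|: 98, 40, 32, 72, 0, 15, 69
Sorted deviations: 0, 15, 32, 40, 69, 72, 98 → MAD = 40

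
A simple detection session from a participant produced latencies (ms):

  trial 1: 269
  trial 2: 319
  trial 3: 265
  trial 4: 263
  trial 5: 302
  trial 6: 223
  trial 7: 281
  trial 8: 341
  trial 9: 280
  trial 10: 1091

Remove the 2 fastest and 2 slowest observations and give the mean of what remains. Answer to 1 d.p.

286.0 ms

Sorted: 223, 263, 265, 269, 280, 281, 302, 319, 341, 1091
Drop lowest 2 (223, 263) and highest 2 (341, 1091)
Remaining (n=6): Σ = 1716, mean = 1716/6 = 286.000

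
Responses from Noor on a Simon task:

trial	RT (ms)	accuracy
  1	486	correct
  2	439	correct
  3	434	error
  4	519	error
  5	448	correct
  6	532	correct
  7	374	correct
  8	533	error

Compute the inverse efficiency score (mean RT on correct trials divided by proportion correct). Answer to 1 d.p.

Correct trials (n=5): 486, 439, 448, 532, 374
Mean correct RT = 2279/5 = 455.8000 ms
Proportion correct = 5/8
IES = 455.8000 / (5/8) = 729.280 ms

729.3 ms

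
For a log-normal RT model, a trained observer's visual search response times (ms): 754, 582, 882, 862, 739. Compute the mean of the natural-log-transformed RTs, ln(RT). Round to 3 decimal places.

6.628

ln(RT): 6.6254, 6.3665, 6.7822, 6.7593, 6.6053
Σ ln(RT) = 33.1386
Mean = 33.1386/5 = 6.62772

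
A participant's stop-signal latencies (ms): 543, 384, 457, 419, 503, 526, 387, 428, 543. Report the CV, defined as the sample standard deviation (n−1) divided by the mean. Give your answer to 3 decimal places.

0.139

n = 9, Σ = 4190, M = 465.5556
Σ(x−M)² = 33524.222; s = √(33524.222/8) = 64.7343
CV = 64.7343 / 465.5556 = 0.13905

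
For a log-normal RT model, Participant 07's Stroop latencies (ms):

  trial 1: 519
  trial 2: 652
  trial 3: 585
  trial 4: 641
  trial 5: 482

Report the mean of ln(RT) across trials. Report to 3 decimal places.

ln(RT): 6.2519, 6.4800, 6.3716, 6.4630, 6.1779
Σ ln(RT) = 31.7445
Mean = 31.7445/5 = 6.34891

6.349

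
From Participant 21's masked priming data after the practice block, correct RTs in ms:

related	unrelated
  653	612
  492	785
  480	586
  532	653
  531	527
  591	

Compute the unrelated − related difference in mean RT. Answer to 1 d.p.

M(related) = 3279/6 = 546.500
M(unrelated) = 3163/5 = 632.600
Difference = 632.600 − 546.500 = 86.100 ms

86.1 ms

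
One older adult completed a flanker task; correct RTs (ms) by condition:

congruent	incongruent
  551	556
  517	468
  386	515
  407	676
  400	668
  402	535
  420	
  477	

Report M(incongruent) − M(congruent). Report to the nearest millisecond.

M(congruent) = 3560/8 = 445.000
M(incongruent) = 3418/6 = 569.667
Difference = 569.667 − 445.000 = 124.667 ms

125 ms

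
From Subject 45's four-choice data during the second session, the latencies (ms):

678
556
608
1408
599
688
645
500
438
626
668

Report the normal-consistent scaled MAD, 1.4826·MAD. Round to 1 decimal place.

77.1 ms

Sorted: 438, 500, 556, 599, 608, 626, 645, 668, 678, 688, 1408 → median = 626
|x − 626| sorted: 0, 18, 19, 27, 42, 52, 62, 70, 126, 188, 782 → MAD = 52
Robust SD ≈ 1.4826 × 52 = 77.095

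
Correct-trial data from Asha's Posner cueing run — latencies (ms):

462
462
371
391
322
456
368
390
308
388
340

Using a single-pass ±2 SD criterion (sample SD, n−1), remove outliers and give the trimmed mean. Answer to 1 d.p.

387.1 ms

n = 11, ΣRT = 4258, M = 387.091
Σ(x−M)² = 29328.91; s = √(29328.91/10) = 54.156
Cutoffs: 387.091 ± 2·54.156 → [278.8, 495.4]
No RTs fall outside the cutoffs; all 11 retained. Mean = 4258/11 = 387.091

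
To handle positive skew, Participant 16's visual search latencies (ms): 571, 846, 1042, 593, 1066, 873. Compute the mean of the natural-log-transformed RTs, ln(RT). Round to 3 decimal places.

ln(RT): 6.3474, 6.7405, 6.9489, 6.3852, 6.9717, 6.7719
Σ ln(RT) = 40.1656
Mean = 40.1656/6 = 6.69427

6.694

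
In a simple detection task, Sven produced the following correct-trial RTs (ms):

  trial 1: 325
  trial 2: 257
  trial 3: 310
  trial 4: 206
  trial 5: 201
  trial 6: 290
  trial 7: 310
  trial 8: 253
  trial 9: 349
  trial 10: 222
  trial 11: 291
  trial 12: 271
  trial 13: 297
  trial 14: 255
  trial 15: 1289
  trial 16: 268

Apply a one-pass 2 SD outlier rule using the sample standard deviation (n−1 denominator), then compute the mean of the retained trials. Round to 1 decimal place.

n = 16, ΣRT = 5394, M = 337.125
Σ(x−M)² = 992153.75; s = √(992153.75/15) = 257.184
Cutoffs: 337.125 ± 2·257.184 → [-177.2, 851.5]
Outside: 1289 → excluded.
Retained (n=15): Σ = 4105, mean = 4105/15 = 273.667

273.7 ms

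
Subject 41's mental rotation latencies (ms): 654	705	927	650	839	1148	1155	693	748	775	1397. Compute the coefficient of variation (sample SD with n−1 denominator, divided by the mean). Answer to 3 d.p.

0.282

n = 11, Σ = 9691, M = 881.0000
Σ(x−M)² = 616636.000; s = √(616636.000/10) = 248.3216
CV = 248.3216 / 881.0000 = 0.28186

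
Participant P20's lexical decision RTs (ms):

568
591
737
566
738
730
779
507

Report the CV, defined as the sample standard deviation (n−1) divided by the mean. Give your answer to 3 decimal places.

n = 8, Σ = 5216, M = 652.0000
Σ(x−M)² = 76032.000; s = √(76032.000/7) = 104.2195
CV = 104.2195 / 652.0000 = 0.15985

0.160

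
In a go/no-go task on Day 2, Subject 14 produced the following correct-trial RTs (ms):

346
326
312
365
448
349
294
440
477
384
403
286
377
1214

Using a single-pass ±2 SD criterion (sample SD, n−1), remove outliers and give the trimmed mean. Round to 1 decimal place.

n = 14, ΣRT = 6021, M = 430.071
Σ(x−M)² = 704756.93; s = √(704756.93/13) = 232.835
Cutoffs: 430.071 ± 2·232.835 → [-35.6, 895.7]
Outside: 1214 → excluded.
Retained (n=13): Σ = 4807, mean = 4807/13 = 369.769

369.8 ms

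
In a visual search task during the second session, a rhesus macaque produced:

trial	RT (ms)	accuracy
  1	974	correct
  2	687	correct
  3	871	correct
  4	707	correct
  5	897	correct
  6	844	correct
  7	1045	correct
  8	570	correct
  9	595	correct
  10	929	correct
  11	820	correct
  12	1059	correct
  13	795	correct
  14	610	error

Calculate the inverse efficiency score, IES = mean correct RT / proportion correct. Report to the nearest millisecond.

894 ms

Correct trials (n=13): 974, 687, 871, 707, 897, 844, 1045, 570, 595, 929, 820, 1059, 795
Mean correct RT = 10793/13 = 830.2308 ms
Proportion correct = 13/14
IES = 830.2308 / (13/14) = 894.095 ms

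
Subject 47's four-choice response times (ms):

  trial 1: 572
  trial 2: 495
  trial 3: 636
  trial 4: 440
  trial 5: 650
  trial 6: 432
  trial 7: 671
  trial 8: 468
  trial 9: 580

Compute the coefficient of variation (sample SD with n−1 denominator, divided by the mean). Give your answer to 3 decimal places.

n = 9, Σ = 4944, M = 549.3333
Σ(x−M)² = 69190.000; s = √(69190.000/8) = 92.9987
CV = 92.9987 / 549.3333 = 0.16929

0.169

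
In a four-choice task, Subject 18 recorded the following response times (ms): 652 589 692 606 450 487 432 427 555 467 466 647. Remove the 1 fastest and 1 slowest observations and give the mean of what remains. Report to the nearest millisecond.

Sorted: 427, 432, 450, 466, 467, 487, 555, 589, 606, 647, 652, 692
Drop lowest 1 (427) and highest 1 (692)
Remaining (n=10): Σ = 5351, mean = 5351/10 = 535.100

535 ms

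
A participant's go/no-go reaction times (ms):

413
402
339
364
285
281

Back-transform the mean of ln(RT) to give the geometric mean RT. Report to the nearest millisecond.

ln(RT): 6.0234, 5.9965, 5.8260, 5.8972, 5.6525, 5.6384
Mean ln(RT) = 35.0339/6 = 5.83898
Geometric mean = exp(5.83898) = 343.43 ms

343 ms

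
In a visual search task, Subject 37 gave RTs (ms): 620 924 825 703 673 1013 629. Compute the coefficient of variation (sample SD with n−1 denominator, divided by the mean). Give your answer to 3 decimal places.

n = 7, Σ = 5387, M = 769.5714
Σ(x−M)² = 142067.714; s = √(142067.714/6) = 153.8764
CV = 153.8764 / 769.5714 = 0.19995

0.200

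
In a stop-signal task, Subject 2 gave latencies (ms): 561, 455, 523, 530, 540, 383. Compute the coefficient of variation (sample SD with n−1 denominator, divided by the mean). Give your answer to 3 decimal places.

n = 6, Σ = 2992, M = 498.6667
Σ(x−M)² = 22453.333; s = √(22453.333/5) = 67.0124
CV = 67.0124 / 498.6667 = 0.13438

0.134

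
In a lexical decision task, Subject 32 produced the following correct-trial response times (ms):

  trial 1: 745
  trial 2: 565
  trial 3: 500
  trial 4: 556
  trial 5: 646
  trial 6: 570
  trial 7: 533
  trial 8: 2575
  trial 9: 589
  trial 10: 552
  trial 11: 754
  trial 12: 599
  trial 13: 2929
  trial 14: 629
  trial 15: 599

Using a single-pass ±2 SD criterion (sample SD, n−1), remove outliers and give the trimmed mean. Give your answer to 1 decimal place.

602.8 ms

n = 15, ΣRT = 13341, M = 889.400
Σ(x−M)² = 8137255.60; s = √(8137255.60/14) = 762.386
Cutoffs: 889.400 ± 2·762.386 → [-635.4, 2414.2]
Outside: 2575, 2929 → excluded.
Retained (n=13): Σ = 7837, mean = 7837/13 = 602.846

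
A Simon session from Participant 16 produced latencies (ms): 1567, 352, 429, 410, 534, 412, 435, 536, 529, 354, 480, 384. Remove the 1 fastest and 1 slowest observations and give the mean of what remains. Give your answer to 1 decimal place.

Sorted: 352, 354, 384, 410, 412, 429, 435, 480, 529, 534, 536, 1567
Drop lowest 1 (352) and highest 1 (1567)
Remaining (n=10): Σ = 4503, mean = 4503/10 = 450.300

450.3 ms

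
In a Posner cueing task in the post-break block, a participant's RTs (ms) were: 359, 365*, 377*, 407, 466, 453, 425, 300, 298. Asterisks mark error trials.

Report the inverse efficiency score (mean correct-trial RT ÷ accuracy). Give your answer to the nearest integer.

497 ms

Correct trials (n=7): 359, 407, 466, 453, 425, 300, 298
Mean correct RT = 2708/7 = 386.8571 ms
Proportion correct = 7/9
IES = 386.8571 / (7/9) = 497.388 ms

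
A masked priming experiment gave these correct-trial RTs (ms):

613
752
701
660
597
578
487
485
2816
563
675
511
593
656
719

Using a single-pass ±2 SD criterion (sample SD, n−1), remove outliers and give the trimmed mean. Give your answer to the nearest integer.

614 ms

n = 15, ΣRT = 11406, M = 760.400
Σ(x−M)² = 4620555.60; s = √(4620555.60/14) = 574.491
Cutoffs: 760.400 ± 2·574.491 → [-388.6, 1909.4]
Outside: 2816 → excluded.
Retained (n=14): Σ = 8590, mean = 8590/14 = 613.571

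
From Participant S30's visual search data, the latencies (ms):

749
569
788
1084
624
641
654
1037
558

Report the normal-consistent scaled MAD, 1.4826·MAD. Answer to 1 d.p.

140.8 ms

Sorted: 558, 569, 624, 641, 654, 749, 788, 1037, 1084 → median = 654
|x − 654| sorted: 0, 13, 30, 85, 95, 96, 134, 383, 430 → MAD = 95
Robust SD ≈ 1.4826 × 95 = 140.847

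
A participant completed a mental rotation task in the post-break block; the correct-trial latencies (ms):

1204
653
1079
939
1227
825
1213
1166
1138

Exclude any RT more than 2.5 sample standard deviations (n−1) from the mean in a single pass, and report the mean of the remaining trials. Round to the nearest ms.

n = 9, ΣRT = 9444, M = 1049.333
Σ(x−M)² = 324206.00; s = √(324206.00/8) = 201.310
Cutoffs: 1049.333 ± 2.5·201.310 → [546.1, 1552.6]
No RTs fall outside the cutoffs; all 9 retained. Mean = 9444/9 = 1049.333

1049 ms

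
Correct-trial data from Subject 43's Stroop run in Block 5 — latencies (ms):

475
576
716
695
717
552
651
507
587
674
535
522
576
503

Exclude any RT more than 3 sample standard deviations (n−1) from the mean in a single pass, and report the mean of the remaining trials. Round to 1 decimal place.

n = 14, ΣRT = 8286, M = 591.857
Σ(x−M)² = 90935.71; s = √(90935.71/13) = 83.636
Cutoffs: 591.857 ± 3·83.636 → [340.9, 842.8]
No RTs fall outside the cutoffs; all 14 retained. Mean = 8286/14 = 591.857

591.9 ms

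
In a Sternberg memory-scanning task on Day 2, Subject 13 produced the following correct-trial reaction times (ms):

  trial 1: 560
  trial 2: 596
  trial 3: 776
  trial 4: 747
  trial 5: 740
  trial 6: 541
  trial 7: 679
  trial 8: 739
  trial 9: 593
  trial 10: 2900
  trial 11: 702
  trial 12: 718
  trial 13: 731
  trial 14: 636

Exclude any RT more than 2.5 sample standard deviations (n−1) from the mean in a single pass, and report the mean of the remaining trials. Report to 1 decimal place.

673.7 ms

n = 14, ΣRT = 11658, M = 832.714
Σ(x−M)² = 4677494.86; s = √(4677494.86/13) = 599.839
Cutoffs: 832.714 ± 2.5·599.839 → [-666.9, 2332.3]
Outside: 2900 → excluded.
Retained (n=13): Σ = 8758, mean = 8758/13 = 673.692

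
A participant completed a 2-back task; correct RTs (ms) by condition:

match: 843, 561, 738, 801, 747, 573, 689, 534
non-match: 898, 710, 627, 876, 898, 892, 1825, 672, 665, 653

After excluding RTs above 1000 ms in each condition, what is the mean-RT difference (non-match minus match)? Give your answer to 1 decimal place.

79.9 ms

non-match: exclude 1825
M(match) = 5486/8 = 685.750
M(non-match) = 6891/9 = 765.667
Difference = 765.667 − 685.750 = 79.917 ms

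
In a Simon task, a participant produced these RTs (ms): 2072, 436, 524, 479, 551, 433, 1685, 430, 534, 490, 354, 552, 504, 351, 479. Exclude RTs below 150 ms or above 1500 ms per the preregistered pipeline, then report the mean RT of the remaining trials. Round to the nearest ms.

Excluded: 1685, 2072
Retained (n=13): Σ = 6117
Mean = 6117/13 = 470.5385

471 ms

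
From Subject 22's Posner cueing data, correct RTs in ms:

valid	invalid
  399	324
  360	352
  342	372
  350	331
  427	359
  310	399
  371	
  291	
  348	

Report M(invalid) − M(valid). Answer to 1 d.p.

M(valid) = 3198/9 = 355.333
M(invalid) = 2137/6 = 356.167
Difference = 356.167 − 355.333 = 0.833 ms

0.8 ms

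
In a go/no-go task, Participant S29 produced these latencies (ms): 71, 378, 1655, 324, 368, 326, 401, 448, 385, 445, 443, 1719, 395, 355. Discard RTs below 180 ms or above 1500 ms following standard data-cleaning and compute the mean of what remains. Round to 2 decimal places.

388.00 ms

Excluded: 71, 1655, 1719
Retained (n=11): Σ = 4268
Mean = 4268/11 = 388.0000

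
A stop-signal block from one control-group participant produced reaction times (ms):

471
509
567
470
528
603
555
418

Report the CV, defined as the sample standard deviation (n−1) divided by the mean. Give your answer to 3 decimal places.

0.117

n = 8, Σ = 4121, M = 515.1250
Σ(x−M)² = 25622.875; s = √(25622.875/7) = 60.5013
CV = 60.5013 / 515.1250 = 0.11745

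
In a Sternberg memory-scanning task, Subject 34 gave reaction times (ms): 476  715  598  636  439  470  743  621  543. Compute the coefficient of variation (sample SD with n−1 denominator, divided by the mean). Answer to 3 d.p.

n = 9, Σ = 5241, M = 582.3333
Σ(x−M)² = 94052.000; s = √(94052.000/8) = 108.4274
CV = 108.4274 / 582.3333 = 0.18619

0.186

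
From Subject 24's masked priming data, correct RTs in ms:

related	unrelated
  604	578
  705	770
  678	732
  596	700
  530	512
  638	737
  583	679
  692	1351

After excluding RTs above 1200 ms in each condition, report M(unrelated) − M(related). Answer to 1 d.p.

44.3 ms

unrelated: exclude 1351
M(related) = 5026/8 = 628.250
M(unrelated) = 4708/7 = 672.571
Difference = 672.571 − 628.250 = 44.321 ms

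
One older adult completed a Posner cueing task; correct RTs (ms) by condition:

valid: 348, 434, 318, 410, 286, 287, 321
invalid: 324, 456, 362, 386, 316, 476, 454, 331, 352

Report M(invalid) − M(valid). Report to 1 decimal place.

40.7 ms

M(valid) = 2404/7 = 343.429
M(invalid) = 3457/9 = 384.111
Difference = 384.111 − 343.429 = 40.683 ms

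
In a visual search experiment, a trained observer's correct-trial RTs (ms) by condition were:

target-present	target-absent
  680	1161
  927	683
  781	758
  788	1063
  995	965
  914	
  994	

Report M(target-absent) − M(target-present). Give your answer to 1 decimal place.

M(target-present) = 6079/7 = 868.429
M(target-absent) = 4630/5 = 926.000
Difference = 926.000 − 868.429 = 57.571 ms

57.6 ms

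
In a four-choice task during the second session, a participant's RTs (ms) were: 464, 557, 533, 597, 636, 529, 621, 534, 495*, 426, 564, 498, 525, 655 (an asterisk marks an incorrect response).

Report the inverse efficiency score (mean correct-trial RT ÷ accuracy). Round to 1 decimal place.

591.4 ms

Correct trials (n=13): 464, 557, 533, 597, 636, 529, 621, 534, 426, 564, 498, 525, 655
Mean correct RT = 7139/13 = 549.1538 ms
Proportion correct = 13/14
IES = 549.1538 / (13/14) = 591.396 ms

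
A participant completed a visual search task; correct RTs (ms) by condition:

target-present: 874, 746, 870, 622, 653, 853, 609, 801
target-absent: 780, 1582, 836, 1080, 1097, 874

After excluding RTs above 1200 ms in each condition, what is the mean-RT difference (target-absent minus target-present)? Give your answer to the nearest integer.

180 ms

target-absent: exclude 1582
M(target-present) = 6028/8 = 753.500
M(target-absent) = 4667/5 = 933.400
Difference = 933.400 − 753.500 = 179.900 ms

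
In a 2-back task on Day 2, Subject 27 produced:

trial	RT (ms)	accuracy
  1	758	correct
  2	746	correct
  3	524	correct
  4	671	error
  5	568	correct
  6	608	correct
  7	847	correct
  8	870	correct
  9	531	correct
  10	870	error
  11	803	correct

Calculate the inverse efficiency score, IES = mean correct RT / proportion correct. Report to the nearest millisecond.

849 ms

Correct trials (n=9): 758, 746, 524, 568, 608, 847, 870, 531, 803
Mean correct RT = 6255/9 = 695.0000 ms
Proportion correct = 9/11
IES = 695.0000 / (9/11) = 849.444 ms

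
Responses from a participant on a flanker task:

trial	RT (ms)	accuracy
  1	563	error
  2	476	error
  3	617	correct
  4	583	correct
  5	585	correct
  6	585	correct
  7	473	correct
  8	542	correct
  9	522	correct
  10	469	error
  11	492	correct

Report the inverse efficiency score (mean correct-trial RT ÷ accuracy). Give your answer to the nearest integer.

756 ms

Correct trials (n=8): 617, 583, 585, 585, 473, 542, 522, 492
Mean correct RT = 4399/8 = 549.8750 ms
Proportion correct = 8/11
IES = 549.8750 / (8/11) = 756.078 ms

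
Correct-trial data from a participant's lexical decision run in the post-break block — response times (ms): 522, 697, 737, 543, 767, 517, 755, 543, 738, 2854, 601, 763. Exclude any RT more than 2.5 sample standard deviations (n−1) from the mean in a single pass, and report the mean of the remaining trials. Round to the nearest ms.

n = 12, ΣRT = 10037, M = 836.417
Σ(x−M)² = 4554978.92; s = √(4554978.92/11) = 643.497
Cutoffs: 836.417 ± 2.5·643.497 → [-772.3, 2445.2]
Outside: 2854 → excluded.
Retained (n=11): Σ = 7183, mean = 7183/11 = 653.000

653 ms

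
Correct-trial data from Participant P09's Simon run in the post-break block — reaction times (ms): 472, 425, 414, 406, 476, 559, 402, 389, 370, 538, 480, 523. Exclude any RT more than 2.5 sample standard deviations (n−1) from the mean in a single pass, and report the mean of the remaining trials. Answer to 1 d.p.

454.5 ms

n = 12, ΣRT = 5454, M = 454.500
Σ(x−M)² = 43053.00; s = √(43053.00/11) = 62.561
Cutoffs: 454.500 ± 2.5·62.561 → [298.1, 610.9]
No RTs fall outside the cutoffs; all 12 retained. Mean = 5454/12 = 454.500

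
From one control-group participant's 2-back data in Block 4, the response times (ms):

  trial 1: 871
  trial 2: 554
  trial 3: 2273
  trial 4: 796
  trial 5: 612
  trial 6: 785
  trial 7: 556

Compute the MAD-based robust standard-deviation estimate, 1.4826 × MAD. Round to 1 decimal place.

Sorted: 554, 556, 612, 785, 796, 871, 2273 → median = 785
|x − 785| sorted: 0, 11, 86, 173, 229, 231, 1488 → MAD = 173
Robust SD ≈ 1.4826 × 173 = 256.490

256.5 ms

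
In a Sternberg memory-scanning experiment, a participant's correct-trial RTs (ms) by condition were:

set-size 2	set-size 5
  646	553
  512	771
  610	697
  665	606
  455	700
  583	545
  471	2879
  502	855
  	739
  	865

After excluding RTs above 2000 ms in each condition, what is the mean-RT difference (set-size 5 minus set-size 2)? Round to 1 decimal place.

147.9 ms

set-size 5: exclude 2879
M(set-size 2) = 4444/8 = 555.500
M(set-size 5) = 6331/9 = 703.444
Difference = 703.444 − 555.500 = 147.944 ms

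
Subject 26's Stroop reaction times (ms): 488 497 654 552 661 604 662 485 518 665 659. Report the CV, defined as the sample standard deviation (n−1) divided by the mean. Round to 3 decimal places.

n = 11, Σ = 6445, M = 585.9091
Σ(x−M)² = 61424.909; s = √(61424.909/10) = 78.3740
CV = 78.3740 / 585.9091 = 0.13376

0.134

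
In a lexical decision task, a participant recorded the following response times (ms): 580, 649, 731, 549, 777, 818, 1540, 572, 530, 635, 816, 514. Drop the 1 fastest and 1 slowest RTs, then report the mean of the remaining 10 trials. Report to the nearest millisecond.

666 ms

Sorted: 514, 530, 549, 572, 580, 635, 649, 731, 777, 816, 818, 1540
Drop lowest 1 (514) and highest 1 (1540)
Remaining (n=10): Σ = 6657, mean = 6657/10 = 665.700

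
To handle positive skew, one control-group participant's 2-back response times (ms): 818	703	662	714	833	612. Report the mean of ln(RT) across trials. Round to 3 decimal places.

6.578

ln(RT): 6.7069, 6.5554, 6.4953, 6.5709, 6.7250, 6.4167
Σ ln(RT) = 39.4701
Mean = 39.4701/6 = 6.57836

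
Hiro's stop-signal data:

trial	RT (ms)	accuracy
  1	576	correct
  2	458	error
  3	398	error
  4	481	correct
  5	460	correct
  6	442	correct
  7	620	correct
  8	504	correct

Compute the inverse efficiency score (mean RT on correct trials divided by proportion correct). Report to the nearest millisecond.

Correct trials (n=6): 576, 481, 460, 442, 620, 504
Mean correct RT = 3083/6 = 513.8333 ms
Proportion correct = 6/8
IES = 513.8333 / (6/8) = 685.111 ms

685 ms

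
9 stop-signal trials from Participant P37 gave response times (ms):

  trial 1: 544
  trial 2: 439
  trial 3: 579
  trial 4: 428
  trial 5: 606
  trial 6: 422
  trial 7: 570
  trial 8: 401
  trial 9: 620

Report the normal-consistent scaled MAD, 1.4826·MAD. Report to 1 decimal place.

112.7 ms

Sorted: 401, 422, 428, 439, 544, 570, 579, 606, 620 → median = 544
|x − 544| sorted: 0, 26, 35, 62, 76, 105, 116, 122, 143 → MAD = 76
Robust SD ≈ 1.4826 × 76 = 112.678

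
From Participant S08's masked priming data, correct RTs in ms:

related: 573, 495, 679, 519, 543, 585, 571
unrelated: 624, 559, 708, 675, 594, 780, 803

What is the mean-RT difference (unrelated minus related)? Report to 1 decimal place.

M(related) = 3965/7 = 566.429
M(unrelated) = 4743/7 = 677.571
Difference = 677.571 − 566.429 = 111.143 ms

111.1 ms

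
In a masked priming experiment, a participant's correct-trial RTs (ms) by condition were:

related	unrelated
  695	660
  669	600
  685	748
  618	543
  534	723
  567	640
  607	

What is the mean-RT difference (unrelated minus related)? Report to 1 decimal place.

M(related) = 4375/7 = 625.000
M(unrelated) = 3914/6 = 652.333
Difference = 652.333 − 625.000 = 27.333 ms

27.3 ms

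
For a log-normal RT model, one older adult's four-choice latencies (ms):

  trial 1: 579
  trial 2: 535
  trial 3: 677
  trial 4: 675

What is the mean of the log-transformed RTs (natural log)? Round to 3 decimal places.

6.419

ln(RT): 6.3613, 6.2823, 6.5177, 6.5147
Σ ln(RT) = 25.6760
Mean = 25.6760/4 = 6.41899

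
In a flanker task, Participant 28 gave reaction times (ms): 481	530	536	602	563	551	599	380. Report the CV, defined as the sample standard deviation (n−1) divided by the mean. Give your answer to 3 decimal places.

n = 8, Σ = 4242, M = 530.2500
Σ(x−M)² = 36411.500; s = √(36411.500/7) = 72.1224
CV = 72.1224 / 530.2500 = 0.13602

0.136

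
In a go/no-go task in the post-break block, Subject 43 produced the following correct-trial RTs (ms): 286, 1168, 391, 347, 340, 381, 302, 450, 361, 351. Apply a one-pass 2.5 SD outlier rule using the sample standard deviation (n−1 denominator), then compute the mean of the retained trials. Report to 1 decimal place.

356.6 ms

n = 10, ΣRT = 4377, M = 437.700
Σ(x−M)² = 611484.10; s = √(611484.10/9) = 260.658
Cutoffs: 437.700 ± 2.5·260.658 → [-213.9, 1089.3]
Outside: 1168 → excluded.
Retained (n=9): Σ = 3209, mean = 3209/9 = 356.556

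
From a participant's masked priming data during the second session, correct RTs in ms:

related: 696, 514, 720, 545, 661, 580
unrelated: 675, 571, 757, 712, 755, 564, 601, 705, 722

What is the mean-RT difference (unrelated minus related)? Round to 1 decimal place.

M(related) = 3716/6 = 619.333
M(unrelated) = 6062/9 = 673.556
Difference = 673.556 − 619.333 = 54.222 ms

54.2 ms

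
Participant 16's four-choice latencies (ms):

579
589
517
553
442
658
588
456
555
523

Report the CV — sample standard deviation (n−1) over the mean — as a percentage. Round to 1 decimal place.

n = 10, Σ = 5460, M = 546.0000
Σ(x−M)² = 37662.000; s = √(37662.000/9) = 64.6890
CV = 64.6890 / 546.0000 = 0.11848 = 11.848%

11.8%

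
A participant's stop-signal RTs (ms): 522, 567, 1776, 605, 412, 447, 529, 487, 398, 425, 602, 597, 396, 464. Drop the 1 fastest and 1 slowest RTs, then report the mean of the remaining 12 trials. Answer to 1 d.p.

Sorted: 396, 398, 412, 425, 447, 464, 487, 522, 529, 567, 597, 602, 605, 1776
Drop lowest 1 (396) and highest 1 (1776)
Remaining (n=12): Σ = 6055, mean = 6055/12 = 504.583

504.6 ms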